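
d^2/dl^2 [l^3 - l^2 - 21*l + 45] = 6*l - 2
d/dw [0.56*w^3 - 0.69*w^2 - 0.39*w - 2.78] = 1.68*w^2 - 1.38*w - 0.39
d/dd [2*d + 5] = 2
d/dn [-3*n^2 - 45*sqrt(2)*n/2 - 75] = -6*n - 45*sqrt(2)/2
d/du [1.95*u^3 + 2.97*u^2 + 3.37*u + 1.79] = 5.85*u^2 + 5.94*u + 3.37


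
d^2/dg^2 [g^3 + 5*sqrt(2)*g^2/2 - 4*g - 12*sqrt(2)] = 6*g + 5*sqrt(2)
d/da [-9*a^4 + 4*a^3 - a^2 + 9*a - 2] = -36*a^3 + 12*a^2 - 2*a + 9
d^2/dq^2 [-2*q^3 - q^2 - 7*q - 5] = -12*q - 2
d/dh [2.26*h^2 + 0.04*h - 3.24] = 4.52*h + 0.04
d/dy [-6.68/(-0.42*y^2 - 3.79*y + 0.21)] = (-5.6112*y - 25.3172)/(0.42*y^2 + 3.79*y - 0.21)^2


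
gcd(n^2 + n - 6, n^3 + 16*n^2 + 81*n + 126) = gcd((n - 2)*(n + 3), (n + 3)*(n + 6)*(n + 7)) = n + 3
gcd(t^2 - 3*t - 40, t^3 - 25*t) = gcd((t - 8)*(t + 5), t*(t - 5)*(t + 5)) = t + 5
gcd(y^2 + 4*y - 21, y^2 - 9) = y - 3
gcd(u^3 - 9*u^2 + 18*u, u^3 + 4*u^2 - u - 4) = 1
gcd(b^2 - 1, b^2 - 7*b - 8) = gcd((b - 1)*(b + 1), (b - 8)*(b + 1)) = b + 1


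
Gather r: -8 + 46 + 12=50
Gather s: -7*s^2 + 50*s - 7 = -7*s^2 + 50*s - 7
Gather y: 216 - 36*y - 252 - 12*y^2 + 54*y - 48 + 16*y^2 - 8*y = 4*y^2 + 10*y - 84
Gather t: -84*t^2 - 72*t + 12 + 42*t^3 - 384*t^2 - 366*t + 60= 42*t^3 - 468*t^2 - 438*t + 72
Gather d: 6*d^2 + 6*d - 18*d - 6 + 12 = 6*d^2 - 12*d + 6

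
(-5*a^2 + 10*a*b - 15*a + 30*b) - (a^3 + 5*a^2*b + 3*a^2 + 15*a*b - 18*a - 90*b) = -a^3 - 5*a^2*b - 8*a^2 - 5*a*b + 3*a + 120*b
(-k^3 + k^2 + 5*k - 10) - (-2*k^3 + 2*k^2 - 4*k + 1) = k^3 - k^2 + 9*k - 11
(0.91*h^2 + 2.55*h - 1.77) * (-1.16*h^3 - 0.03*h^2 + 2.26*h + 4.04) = -1.0556*h^5 - 2.9853*h^4 + 4.0333*h^3 + 9.4925*h^2 + 6.3018*h - 7.1508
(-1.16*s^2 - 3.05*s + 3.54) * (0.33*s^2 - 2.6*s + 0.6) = -0.3828*s^4 + 2.0095*s^3 + 8.4022*s^2 - 11.034*s + 2.124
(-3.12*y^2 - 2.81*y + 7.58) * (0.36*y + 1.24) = -1.1232*y^3 - 4.8804*y^2 - 0.7556*y + 9.3992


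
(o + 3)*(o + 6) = o^2 + 9*o + 18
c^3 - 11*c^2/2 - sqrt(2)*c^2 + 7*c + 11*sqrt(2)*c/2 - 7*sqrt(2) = (c - 7/2)*(c - 2)*(c - sqrt(2))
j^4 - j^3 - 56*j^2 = j^2*(j - 8)*(j + 7)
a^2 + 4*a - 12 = (a - 2)*(a + 6)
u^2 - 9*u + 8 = (u - 8)*(u - 1)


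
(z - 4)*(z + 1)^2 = z^3 - 2*z^2 - 7*z - 4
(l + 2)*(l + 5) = l^2 + 7*l + 10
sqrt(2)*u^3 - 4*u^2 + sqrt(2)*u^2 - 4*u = u*(u - 2*sqrt(2))*(sqrt(2)*u + sqrt(2))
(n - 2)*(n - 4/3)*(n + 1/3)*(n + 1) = n^4 - 2*n^3 - 13*n^2/9 + 22*n/9 + 8/9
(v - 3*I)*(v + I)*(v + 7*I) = v^3 + 5*I*v^2 + 17*v + 21*I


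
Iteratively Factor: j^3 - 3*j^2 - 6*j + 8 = (j + 2)*(j^2 - 5*j + 4) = (j - 4)*(j + 2)*(j - 1)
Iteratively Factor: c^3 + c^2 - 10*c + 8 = (c + 4)*(c^2 - 3*c + 2) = (c - 1)*(c + 4)*(c - 2)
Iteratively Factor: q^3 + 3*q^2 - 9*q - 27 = (q - 3)*(q^2 + 6*q + 9) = (q - 3)*(q + 3)*(q + 3)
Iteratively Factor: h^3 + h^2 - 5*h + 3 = (h + 3)*(h^2 - 2*h + 1) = (h - 1)*(h + 3)*(h - 1)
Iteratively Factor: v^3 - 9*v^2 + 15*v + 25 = (v - 5)*(v^2 - 4*v - 5) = (v - 5)*(v + 1)*(v - 5)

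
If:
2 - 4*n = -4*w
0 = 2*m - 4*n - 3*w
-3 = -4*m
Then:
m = 3/4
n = 3/7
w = -1/14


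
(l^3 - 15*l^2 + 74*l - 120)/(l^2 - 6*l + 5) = (l^2 - 10*l + 24)/(l - 1)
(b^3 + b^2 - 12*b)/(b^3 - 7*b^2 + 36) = b*(b + 4)/(b^2 - 4*b - 12)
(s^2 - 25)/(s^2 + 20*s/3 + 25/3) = 3*(s - 5)/(3*s + 5)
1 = 1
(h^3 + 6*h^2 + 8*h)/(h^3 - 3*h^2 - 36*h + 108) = h*(h^2 + 6*h + 8)/(h^3 - 3*h^2 - 36*h + 108)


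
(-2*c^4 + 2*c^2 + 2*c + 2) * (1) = -2*c^4 + 2*c^2 + 2*c + 2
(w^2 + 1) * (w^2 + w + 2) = w^4 + w^3 + 3*w^2 + w + 2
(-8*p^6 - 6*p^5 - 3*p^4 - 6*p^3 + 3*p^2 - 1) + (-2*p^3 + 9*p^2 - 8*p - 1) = -8*p^6 - 6*p^5 - 3*p^4 - 8*p^3 + 12*p^2 - 8*p - 2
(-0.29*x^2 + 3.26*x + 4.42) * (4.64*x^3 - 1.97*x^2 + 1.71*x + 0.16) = -1.3456*x^5 + 15.6977*x^4 + 13.5907*x^3 - 3.1792*x^2 + 8.0798*x + 0.7072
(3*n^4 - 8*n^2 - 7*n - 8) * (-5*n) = -15*n^5 + 40*n^3 + 35*n^2 + 40*n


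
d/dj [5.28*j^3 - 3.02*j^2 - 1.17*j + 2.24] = 15.84*j^2 - 6.04*j - 1.17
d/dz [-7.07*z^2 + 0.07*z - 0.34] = 0.07 - 14.14*z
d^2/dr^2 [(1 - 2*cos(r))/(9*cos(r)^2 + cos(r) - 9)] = (1458*sin(r)^4*cos(r) - 342*sin(r)^4 + 505*sin(r)^2 - 1521*cos(r)/4 + 1917*cos(3*r)/4 - 81*cos(5*r) - 35)/(-9*sin(r)^2 + cos(r))^3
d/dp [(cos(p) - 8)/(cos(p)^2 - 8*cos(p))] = sin(p)/cos(p)^2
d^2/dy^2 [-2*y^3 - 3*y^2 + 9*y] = -12*y - 6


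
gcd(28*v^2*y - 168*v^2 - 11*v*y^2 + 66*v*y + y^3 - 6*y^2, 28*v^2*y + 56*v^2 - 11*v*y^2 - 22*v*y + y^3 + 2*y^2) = 28*v^2 - 11*v*y + y^2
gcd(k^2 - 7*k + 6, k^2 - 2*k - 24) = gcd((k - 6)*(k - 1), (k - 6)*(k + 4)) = k - 6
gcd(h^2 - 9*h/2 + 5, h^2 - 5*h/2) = h - 5/2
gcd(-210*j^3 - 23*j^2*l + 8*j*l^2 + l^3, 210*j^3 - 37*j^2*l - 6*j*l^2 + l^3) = 30*j^2 - j*l - l^2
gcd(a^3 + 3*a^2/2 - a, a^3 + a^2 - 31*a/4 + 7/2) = a - 1/2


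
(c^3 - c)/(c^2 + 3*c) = (c^2 - 1)/(c + 3)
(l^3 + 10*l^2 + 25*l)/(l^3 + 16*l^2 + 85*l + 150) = l/(l + 6)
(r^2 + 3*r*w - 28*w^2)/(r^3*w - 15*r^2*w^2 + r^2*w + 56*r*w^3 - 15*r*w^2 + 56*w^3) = (r^2 + 3*r*w - 28*w^2)/(w*(r^3 - 15*r^2*w + r^2 + 56*r*w^2 - 15*r*w + 56*w^2))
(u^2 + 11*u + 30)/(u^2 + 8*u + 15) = (u + 6)/(u + 3)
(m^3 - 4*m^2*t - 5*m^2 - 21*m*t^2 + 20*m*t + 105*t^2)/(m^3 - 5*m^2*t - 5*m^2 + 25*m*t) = (-m^2 + 4*m*t + 21*t^2)/(m*(-m + 5*t))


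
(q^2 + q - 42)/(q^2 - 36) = (q + 7)/(q + 6)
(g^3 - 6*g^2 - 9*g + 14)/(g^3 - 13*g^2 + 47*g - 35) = (g + 2)/(g - 5)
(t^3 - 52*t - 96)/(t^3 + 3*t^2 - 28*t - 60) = (t - 8)/(t - 5)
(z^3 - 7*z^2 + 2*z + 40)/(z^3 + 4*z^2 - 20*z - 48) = (z - 5)/(z + 6)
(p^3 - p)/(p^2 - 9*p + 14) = (p^3 - p)/(p^2 - 9*p + 14)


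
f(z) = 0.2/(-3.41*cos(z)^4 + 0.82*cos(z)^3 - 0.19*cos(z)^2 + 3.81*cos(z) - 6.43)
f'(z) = 0.2*(-13.64*sin(z)*cos(z)^3 + 2.46*sin(z)*cos(z)^2 - 0.38*sin(z)*cos(z) + 3.81*sin(z))/(-3.41*cos(z)^4 + 0.82*cos(z)^3 - 0.19*cos(z)^2 + 3.81*cos(z) - 6.43)^2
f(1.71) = -0.03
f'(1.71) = 0.02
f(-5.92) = -0.04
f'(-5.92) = -0.02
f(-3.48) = -0.01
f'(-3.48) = 0.01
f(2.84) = -0.01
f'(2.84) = 0.01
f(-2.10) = -0.02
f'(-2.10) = -0.01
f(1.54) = -0.03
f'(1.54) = 0.02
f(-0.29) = -0.04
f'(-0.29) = 0.01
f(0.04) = -0.04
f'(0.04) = -0.00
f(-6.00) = -0.04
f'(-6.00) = -0.01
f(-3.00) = -0.01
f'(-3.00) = 0.00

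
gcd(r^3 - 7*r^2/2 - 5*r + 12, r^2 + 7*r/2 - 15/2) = r - 3/2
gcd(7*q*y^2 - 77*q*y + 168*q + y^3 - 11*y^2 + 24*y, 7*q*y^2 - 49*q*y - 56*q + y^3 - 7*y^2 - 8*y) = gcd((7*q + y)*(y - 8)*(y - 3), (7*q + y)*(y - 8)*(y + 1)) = 7*q*y - 56*q + y^2 - 8*y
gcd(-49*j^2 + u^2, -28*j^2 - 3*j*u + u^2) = -7*j + u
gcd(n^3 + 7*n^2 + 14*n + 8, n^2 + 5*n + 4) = n^2 + 5*n + 4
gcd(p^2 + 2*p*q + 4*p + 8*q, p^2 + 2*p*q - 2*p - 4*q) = p + 2*q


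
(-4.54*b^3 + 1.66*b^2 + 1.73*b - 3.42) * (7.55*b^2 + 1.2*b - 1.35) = -34.277*b^5 + 7.085*b^4 + 21.1825*b^3 - 25.986*b^2 - 6.4395*b + 4.617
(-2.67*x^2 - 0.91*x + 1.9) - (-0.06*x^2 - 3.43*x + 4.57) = -2.61*x^2 + 2.52*x - 2.67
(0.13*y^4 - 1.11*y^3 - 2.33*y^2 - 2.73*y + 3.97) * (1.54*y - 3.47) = 0.2002*y^5 - 2.1605*y^4 + 0.263500000000001*y^3 + 3.8809*y^2 + 15.5869*y - 13.7759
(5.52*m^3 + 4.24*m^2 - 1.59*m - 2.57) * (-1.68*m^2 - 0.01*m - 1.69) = -9.2736*m^5 - 7.1784*m^4 - 6.7*m^3 - 2.8321*m^2 + 2.7128*m + 4.3433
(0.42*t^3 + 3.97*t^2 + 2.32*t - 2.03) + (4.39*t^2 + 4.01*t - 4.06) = 0.42*t^3 + 8.36*t^2 + 6.33*t - 6.09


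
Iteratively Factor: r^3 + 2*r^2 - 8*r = (r)*(r^2 + 2*r - 8) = r*(r - 2)*(r + 4)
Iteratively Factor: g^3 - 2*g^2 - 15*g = (g - 5)*(g^2 + 3*g) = (g - 5)*(g + 3)*(g)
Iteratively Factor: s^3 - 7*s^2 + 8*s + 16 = (s - 4)*(s^2 - 3*s - 4) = (s - 4)*(s + 1)*(s - 4)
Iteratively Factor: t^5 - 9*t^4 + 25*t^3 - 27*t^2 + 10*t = (t - 1)*(t^4 - 8*t^3 + 17*t^2 - 10*t) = (t - 2)*(t - 1)*(t^3 - 6*t^2 + 5*t) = (t - 2)*(t - 1)^2*(t^2 - 5*t) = t*(t - 2)*(t - 1)^2*(t - 5)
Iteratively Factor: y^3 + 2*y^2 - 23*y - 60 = (y + 4)*(y^2 - 2*y - 15) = (y - 5)*(y + 4)*(y + 3)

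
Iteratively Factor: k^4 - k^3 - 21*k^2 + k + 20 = (k - 1)*(k^3 - 21*k - 20) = (k - 1)*(k + 1)*(k^2 - k - 20) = (k - 1)*(k + 1)*(k + 4)*(k - 5)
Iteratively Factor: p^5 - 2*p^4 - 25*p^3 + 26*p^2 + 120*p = (p - 3)*(p^4 + p^3 - 22*p^2 - 40*p) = (p - 5)*(p - 3)*(p^3 + 6*p^2 + 8*p) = (p - 5)*(p - 3)*(p + 2)*(p^2 + 4*p) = p*(p - 5)*(p - 3)*(p + 2)*(p + 4)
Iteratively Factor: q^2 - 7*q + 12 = (q - 4)*(q - 3)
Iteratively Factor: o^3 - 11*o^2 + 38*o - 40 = (o - 2)*(o^2 - 9*o + 20) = (o - 4)*(o - 2)*(o - 5)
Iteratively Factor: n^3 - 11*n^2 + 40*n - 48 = (n - 4)*(n^2 - 7*n + 12) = (n - 4)*(n - 3)*(n - 4)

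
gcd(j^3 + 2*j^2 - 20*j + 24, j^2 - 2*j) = j - 2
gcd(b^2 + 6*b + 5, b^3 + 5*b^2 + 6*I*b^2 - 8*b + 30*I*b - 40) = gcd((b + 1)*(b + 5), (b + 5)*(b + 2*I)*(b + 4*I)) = b + 5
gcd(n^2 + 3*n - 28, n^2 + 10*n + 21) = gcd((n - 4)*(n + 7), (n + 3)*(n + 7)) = n + 7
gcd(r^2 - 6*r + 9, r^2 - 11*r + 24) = r - 3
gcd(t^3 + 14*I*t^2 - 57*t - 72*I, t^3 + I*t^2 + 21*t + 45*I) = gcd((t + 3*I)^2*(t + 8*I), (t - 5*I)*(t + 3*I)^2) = t^2 + 6*I*t - 9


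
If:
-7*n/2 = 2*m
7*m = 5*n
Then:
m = 0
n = 0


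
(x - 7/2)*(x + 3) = x^2 - x/2 - 21/2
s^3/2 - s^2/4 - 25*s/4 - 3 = (s/2 + 1/4)*(s - 4)*(s + 3)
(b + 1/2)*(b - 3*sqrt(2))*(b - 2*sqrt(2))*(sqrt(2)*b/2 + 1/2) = sqrt(2)*b^4/2 - 9*b^3/2 + sqrt(2)*b^3/4 - 9*b^2/4 + 7*sqrt(2)*b^2/2 + 7*sqrt(2)*b/4 + 6*b + 3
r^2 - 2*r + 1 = (r - 1)^2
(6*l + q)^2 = 36*l^2 + 12*l*q + q^2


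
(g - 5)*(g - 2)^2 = g^3 - 9*g^2 + 24*g - 20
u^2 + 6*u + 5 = (u + 1)*(u + 5)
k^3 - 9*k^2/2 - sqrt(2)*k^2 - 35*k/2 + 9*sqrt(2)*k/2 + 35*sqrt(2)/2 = (k - 7)*(k + 5/2)*(k - sqrt(2))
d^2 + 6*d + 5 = (d + 1)*(d + 5)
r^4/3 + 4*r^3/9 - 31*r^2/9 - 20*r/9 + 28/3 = (r/3 + 1)*(r - 2)^2*(r + 7/3)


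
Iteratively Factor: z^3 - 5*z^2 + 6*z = (z)*(z^2 - 5*z + 6) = z*(z - 3)*(z - 2)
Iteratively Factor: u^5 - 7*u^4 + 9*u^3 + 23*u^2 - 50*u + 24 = (u - 1)*(u^4 - 6*u^3 + 3*u^2 + 26*u - 24) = (u - 1)*(u + 2)*(u^3 - 8*u^2 + 19*u - 12) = (u - 3)*(u - 1)*(u + 2)*(u^2 - 5*u + 4) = (u - 4)*(u - 3)*(u - 1)*(u + 2)*(u - 1)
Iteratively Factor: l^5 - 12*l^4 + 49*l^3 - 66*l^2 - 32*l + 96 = (l - 3)*(l^4 - 9*l^3 + 22*l^2 - 32) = (l - 3)*(l + 1)*(l^3 - 10*l^2 + 32*l - 32) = (l - 3)*(l - 2)*(l + 1)*(l^2 - 8*l + 16) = (l - 4)*(l - 3)*(l - 2)*(l + 1)*(l - 4)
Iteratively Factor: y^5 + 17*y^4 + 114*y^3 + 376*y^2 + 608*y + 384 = (y + 2)*(y^4 + 15*y^3 + 84*y^2 + 208*y + 192) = (y + 2)*(y + 4)*(y^3 + 11*y^2 + 40*y + 48) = (y + 2)*(y + 4)^2*(y^2 + 7*y + 12) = (y + 2)*(y + 4)^3*(y + 3)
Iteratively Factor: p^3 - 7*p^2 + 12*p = (p - 4)*(p^2 - 3*p) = (p - 4)*(p - 3)*(p)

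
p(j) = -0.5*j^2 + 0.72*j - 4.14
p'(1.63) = -0.91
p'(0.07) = 0.65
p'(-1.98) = 2.70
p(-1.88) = -7.26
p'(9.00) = -8.28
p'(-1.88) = 2.60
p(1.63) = -4.29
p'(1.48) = -0.76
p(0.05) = -4.11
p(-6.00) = -26.46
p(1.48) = -4.17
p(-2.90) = -10.43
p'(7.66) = -6.94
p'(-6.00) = 6.72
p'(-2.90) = 3.62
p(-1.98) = -7.53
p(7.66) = -27.96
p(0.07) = -4.09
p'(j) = 0.72 - 1.0*j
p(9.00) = -38.16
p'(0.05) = 0.67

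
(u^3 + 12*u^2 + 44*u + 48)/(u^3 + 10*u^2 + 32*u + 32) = (u + 6)/(u + 4)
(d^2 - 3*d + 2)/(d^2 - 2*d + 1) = (d - 2)/(d - 1)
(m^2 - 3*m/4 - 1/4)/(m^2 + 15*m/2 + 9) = (4*m^2 - 3*m - 1)/(2*(2*m^2 + 15*m + 18))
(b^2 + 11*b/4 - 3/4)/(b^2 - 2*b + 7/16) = 4*(b + 3)/(4*b - 7)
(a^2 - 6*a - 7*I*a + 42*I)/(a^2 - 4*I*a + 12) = (a^2 - 6*a - 7*I*a + 42*I)/(a^2 - 4*I*a + 12)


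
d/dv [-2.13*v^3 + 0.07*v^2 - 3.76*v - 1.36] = -6.39*v^2 + 0.14*v - 3.76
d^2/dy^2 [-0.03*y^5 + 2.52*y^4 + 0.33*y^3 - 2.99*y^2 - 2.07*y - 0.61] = -0.6*y^3 + 30.24*y^2 + 1.98*y - 5.98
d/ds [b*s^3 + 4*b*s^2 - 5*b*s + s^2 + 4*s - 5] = 3*b*s^2 + 8*b*s - 5*b + 2*s + 4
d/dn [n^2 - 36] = 2*n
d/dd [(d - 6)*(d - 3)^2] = 3*(d - 5)*(d - 3)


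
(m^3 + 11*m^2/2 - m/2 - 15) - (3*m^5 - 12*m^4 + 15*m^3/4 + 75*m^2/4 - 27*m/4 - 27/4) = -3*m^5 + 12*m^4 - 11*m^3/4 - 53*m^2/4 + 25*m/4 - 33/4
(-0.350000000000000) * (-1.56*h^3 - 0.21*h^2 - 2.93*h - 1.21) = 0.546*h^3 + 0.0735*h^2 + 1.0255*h + 0.4235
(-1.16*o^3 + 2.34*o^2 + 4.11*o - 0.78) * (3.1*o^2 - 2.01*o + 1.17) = -3.596*o^5 + 9.5856*o^4 + 6.6804*o^3 - 7.9413*o^2 + 6.3765*o - 0.9126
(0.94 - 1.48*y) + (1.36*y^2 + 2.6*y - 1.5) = 1.36*y^2 + 1.12*y - 0.56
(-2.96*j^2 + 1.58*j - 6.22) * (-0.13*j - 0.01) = 0.3848*j^3 - 0.1758*j^2 + 0.7928*j + 0.0622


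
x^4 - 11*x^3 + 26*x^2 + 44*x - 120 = (x - 6)*(x - 5)*(x - 2)*(x + 2)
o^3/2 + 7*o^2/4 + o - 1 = (o/2 + 1)*(o - 1/2)*(o + 2)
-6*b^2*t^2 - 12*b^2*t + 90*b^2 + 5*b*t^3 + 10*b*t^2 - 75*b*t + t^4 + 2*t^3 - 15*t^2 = (-b + t)*(6*b + t)*(t - 3)*(t + 5)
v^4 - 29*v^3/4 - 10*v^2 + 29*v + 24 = (v - 8)*(v - 2)*(v + 3/4)*(v + 2)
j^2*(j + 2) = j^3 + 2*j^2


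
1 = 1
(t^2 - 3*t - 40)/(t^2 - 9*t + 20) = (t^2 - 3*t - 40)/(t^2 - 9*t + 20)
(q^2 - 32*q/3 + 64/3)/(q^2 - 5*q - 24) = (q - 8/3)/(q + 3)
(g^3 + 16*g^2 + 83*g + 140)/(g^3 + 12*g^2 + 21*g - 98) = (g^2 + 9*g + 20)/(g^2 + 5*g - 14)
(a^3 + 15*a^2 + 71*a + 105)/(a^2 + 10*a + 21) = a + 5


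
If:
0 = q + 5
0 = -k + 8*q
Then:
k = -40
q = -5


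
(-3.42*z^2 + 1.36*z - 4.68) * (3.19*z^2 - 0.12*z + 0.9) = -10.9098*z^4 + 4.7488*z^3 - 18.1704*z^2 + 1.7856*z - 4.212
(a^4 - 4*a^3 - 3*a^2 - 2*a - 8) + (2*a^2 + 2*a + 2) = a^4 - 4*a^3 - a^2 - 6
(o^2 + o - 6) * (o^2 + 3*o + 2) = o^4 + 4*o^3 - o^2 - 16*o - 12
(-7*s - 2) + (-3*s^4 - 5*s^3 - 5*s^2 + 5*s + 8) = -3*s^4 - 5*s^3 - 5*s^2 - 2*s + 6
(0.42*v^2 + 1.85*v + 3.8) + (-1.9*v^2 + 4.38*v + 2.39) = -1.48*v^2 + 6.23*v + 6.19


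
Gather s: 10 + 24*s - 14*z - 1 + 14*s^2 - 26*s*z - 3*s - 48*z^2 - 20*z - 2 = 14*s^2 + s*(21 - 26*z) - 48*z^2 - 34*z + 7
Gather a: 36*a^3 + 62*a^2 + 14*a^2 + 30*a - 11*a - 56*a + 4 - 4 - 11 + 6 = 36*a^3 + 76*a^2 - 37*a - 5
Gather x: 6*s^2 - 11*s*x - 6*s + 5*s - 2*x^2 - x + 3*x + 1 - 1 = 6*s^2 - s - 2*x^2 + x*(2 - 11*s)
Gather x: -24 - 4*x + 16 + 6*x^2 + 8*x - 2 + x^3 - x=x^3 + 6*x^2 + 3*x - 10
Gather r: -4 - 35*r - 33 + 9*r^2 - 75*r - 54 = 9*r^2 - 110*r - 91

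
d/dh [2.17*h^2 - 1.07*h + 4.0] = 4.34*h - 1.07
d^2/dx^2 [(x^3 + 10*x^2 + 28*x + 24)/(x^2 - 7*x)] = 6*(49*x^3 + 24*x^2 - 168*x + 392)/(x^3*(x^3 - 21*x^2 + 147*x - 343))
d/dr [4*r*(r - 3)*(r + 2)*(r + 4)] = 16*r^3 + 36*r^2 - 80*r - 96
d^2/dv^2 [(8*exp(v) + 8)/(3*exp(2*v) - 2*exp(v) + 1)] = (72*exp(4*v) + 336*exp(3*v) - 288*exp(2*v) - 48*exp(v) + 24)*exp(v)/(27*exp(6*v) - 54*exp(5*v) + 63*exp(4*v) - 44*exp(3*v) + 21*exp(2*v) - 6*exp(v) + 1)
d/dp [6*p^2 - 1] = 12*p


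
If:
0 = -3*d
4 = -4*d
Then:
No Solution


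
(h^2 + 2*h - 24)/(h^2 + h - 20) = (h + 6)/(h + 5)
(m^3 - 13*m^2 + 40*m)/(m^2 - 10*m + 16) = m*(m - 5)/(m - 2)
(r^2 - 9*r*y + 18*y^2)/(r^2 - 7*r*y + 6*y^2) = (-r + 3*y)/(-r + y)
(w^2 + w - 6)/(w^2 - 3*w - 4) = (-w^2 - w + 6)/(-w^2 + 3*w + 4)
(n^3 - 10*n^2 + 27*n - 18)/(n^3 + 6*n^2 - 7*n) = (n^2 - 9*n + 18)/(n*(n + 7))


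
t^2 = t^2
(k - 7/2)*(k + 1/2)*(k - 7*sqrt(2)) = k^3 - 7*sqrt(2)*k^2 - 3*k^2 - 7*k/4 + 21*sqrt(2)*k + 49*sqrt(2)/4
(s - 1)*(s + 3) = s^2 + 2*s - 3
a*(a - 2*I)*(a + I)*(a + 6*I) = a^4 + 5*I*a^3 + 8*a^2 + 12*I*a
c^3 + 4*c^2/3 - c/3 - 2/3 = (c - 2/3)*(c + 1)^2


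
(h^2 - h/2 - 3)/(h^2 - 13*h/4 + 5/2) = 2*(2*h + 3)/(4*h - 5)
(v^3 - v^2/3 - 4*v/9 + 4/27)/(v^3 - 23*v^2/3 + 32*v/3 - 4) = (v^2 + v/3 - 2/9)/(v^2 - 7*v + 6)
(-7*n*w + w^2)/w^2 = (-7*n + w)/w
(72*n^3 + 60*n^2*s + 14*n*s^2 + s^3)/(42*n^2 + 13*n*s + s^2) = (12*n^2 + 8*n*s + s^2)/(7*n + s)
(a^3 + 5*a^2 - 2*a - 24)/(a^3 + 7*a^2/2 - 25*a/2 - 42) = 2*(a - 2)/(2*a - 7)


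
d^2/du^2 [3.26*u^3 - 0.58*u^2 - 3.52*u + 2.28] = 19.56*u - 1.16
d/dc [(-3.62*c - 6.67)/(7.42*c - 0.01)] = (367.494792*c - 0.495276)/(7.42*c - 0.01)^3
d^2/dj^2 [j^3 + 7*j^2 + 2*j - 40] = 6*j + 14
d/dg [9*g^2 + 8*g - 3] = 18*g + 8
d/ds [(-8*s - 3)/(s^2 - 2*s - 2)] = 2*(4*s^2 + 3*s + 5)/(s^4 - 4*s^3 + 8*s + 4)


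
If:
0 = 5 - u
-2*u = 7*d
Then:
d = -10/7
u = 5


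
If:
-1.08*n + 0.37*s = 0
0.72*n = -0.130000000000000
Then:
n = -0.18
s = -0.53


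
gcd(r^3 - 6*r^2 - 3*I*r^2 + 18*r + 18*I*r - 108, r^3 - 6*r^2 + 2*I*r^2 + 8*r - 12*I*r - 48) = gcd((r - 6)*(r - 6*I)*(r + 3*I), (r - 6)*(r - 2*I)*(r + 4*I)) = r - 6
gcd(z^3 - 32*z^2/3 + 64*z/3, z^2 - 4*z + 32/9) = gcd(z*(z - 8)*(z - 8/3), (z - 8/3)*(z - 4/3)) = z - 8/3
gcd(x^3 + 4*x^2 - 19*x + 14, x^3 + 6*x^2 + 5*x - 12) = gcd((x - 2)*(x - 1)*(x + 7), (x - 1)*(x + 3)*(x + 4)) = x - 1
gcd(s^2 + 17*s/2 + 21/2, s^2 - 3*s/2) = 1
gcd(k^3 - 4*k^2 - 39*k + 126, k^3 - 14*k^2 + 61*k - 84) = k^2 - 10*k + 21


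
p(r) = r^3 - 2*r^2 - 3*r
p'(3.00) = 12.00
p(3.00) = 0.00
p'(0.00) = -3.00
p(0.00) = 0.00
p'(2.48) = 5.53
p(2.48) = -4.49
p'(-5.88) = 124.24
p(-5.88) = -254.81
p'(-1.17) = 5.79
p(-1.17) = -0.83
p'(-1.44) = 8.98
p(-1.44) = -2.81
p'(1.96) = 0.68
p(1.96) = -6.03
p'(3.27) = 16.00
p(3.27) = 3.77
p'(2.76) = 8.81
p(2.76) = -2.49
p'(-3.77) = 54.72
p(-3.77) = -70.70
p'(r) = 3*r^2 - 4*r - 3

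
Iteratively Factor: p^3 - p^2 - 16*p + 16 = (p - 4)*(p^2 + 3*p - 4) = (p - 4)*(p + 4)*(p - 1)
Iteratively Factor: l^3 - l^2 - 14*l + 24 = (l + 4)*(l^2 - 5*l + 6) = (l - 3)*(l + 4)*(l - 2)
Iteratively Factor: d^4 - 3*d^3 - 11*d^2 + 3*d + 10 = (d - 1)*(d^3 - 2*d^2 - 13*d - 10) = (d - 1)*(d + 2)*(d^2 - 4*d - 5) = (d - 5)*(d - 1)*(d + 2)*(d + 1)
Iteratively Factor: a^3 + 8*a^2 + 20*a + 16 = (a + 2)*(a^2 + 6*a + 8) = (a + 2)^2*(a + 4)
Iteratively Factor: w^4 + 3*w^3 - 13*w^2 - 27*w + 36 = (w - 3)*(w^3 + 6*w^2 + 5*w - 12) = (w - 3)*(w - 1)*(w^2 + 7*w + 12) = (w - 3)*(w - 1)*(w + 3)*(w + 4)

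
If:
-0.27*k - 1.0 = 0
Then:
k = -3.70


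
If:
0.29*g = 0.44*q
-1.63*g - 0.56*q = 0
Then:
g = 0.00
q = 0.00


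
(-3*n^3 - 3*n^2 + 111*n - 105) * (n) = -3*n^4 - 3*n^3 + 111*n^2 - 105*n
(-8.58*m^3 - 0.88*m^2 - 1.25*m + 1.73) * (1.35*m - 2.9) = -11.583*m^4 + 23.694*m^3 + 0.8645*m^2 + 5.9605*m - 5.017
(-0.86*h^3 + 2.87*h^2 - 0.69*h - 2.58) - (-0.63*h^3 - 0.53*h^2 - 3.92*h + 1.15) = -0.23*h^3 + 3.4*h^2 + 3.23*h - 3.73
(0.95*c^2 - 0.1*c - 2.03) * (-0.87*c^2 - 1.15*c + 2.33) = -0.8265*c^4 - 1.0055*c^3 + 4.0946*c^2 + 2.1015*c - 4.7299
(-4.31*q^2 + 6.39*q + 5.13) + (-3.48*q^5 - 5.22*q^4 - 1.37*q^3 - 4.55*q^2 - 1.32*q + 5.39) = -3.48*q^5 - 5.22*q^4 - 1.37*q^3 - 8.86*q^2 + 5.07*q + 10.52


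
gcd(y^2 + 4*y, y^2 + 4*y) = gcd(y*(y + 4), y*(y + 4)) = y^2 + 4*y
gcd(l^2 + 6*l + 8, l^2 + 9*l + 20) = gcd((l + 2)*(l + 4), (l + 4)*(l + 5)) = l + 4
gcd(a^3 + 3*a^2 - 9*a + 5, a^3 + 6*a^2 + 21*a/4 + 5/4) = a + 5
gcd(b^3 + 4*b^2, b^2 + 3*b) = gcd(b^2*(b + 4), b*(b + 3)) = b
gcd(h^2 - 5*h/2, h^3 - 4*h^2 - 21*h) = h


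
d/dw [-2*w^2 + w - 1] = 1 - 4*w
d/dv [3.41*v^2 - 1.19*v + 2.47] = 6.82*v - 1.19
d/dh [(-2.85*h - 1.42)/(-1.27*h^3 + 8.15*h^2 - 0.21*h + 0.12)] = (-7.239*h^3 + 17.8173*h^2 + 23.146*h - 0.6402)/(1.6129*h^6 - 20.701*h^5 + 66.9559*h^4 - 3.7278*h^3 + 2.0001*h^2 - 0.0504*h + 0.0144)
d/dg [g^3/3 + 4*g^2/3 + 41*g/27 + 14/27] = g^2 + 8*g/3 + 41/27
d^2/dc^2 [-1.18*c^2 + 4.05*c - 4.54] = -2.36000000000000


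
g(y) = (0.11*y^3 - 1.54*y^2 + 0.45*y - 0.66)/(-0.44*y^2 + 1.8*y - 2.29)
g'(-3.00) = -0.47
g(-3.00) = 1.62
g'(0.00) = 0.03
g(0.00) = 0.29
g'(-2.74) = -0.48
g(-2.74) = 1.49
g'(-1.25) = -0.51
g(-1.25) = 0.74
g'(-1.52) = -0.52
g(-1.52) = 0.88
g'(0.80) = 2.65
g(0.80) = 1.09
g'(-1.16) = -0.51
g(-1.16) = 0.69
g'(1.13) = 5.55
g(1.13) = 2.40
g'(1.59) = 11.35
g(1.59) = 6.28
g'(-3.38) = -0.45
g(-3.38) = 1.79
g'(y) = (0.88*y - 1.8)*(0.11*y^3 - 1.54*y^2 + 0.45*y - 0.66)/(-0.44*y^2 + 1.8*y - 2.29)^2 + (0.33*y^2 - 3.08*y + 0.45)/(-0.44*y^2 + 1.8*y - 2.29) = (-0.0484*y^4 + 0.396*y^3 - 3.3297*y^2 + 6.4724*y + 0.1575)/(0.1936*y^4 - 1.584*y^3 + 5.2552*y^2 - 8.244*y + 5.2441)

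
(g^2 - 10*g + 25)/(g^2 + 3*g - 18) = (g^2 - 10*g + 25)/(g^2 + 3*g - 18)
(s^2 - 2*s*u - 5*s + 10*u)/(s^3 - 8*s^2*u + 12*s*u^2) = (s - 5)/(s*(s - 6*u))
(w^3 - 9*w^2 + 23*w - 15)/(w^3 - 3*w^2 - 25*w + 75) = (w - 1)/(w + 5)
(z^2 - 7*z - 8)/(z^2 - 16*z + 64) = (z + 1)/(z - 8)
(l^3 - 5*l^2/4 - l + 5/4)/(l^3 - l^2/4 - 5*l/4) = (l - 1)/l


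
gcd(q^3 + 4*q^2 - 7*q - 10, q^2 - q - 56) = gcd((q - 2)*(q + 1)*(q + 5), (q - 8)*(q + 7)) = 1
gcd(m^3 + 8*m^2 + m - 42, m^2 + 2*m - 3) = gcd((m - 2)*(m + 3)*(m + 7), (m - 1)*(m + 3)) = m + 3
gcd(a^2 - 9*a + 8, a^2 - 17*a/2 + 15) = 1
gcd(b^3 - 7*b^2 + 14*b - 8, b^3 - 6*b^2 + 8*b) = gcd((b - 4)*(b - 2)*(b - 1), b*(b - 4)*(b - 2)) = b^2 - 6*b + 8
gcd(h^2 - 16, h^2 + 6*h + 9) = 1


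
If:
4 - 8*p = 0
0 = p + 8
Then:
No Solution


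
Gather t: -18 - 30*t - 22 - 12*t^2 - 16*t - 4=-12*t^2 - 46*t - 44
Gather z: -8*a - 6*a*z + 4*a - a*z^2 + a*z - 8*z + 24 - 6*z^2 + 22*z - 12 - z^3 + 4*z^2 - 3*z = -4*a - z^3 + z^2*(-a - 2) + z*(11 - 5*a) + 12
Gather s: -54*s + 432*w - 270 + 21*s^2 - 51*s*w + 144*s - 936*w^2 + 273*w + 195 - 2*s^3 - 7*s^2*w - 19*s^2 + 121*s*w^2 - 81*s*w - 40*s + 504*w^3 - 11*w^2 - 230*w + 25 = -2*s^3 + s^2*(2 - 7*w) + s*(121*w^2 - 132*w + 50) + 504*w^3 - 947*w^2 + 475*w - 50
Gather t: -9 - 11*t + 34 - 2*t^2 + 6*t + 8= -2*t^2 - 5*t + 33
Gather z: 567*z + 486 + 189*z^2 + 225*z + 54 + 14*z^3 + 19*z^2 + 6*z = 14*z^3 + 208*z^2 + 798*z + 540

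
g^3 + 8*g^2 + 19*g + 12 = (g + 1)*(g + 3)*(g + 4)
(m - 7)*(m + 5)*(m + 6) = m^3 + 4*m^2 - 47*m - 210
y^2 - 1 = (y - 1)*(y + 1)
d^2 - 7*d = d*(d - 7)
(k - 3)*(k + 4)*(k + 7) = k^3 + 8*k^2 - 5*k - 84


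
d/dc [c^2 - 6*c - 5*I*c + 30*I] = 2*c - 6 - 5*I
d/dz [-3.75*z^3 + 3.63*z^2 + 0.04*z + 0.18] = -11.25*z^2 + 7.26*z + 0.04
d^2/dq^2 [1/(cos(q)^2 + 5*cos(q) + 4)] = (-4*sin(q)^4 + 11*sin(q)^2 + 155*cos(q)/4 - 15*cos(3*q)/4 + 35)/((cos(q) + 1)^3*(cos(q) + 4)^3)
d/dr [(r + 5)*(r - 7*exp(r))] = r - (r + 5)*(7*exp(r) - 1) - 7*exp(r)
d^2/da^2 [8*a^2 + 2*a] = 16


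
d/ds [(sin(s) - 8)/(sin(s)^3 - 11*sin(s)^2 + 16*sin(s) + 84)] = (-2*sin(s)^3 + 35*sin(s)^2 - 176*sin(s) + 212)*cos(s)/(sin(s)^3 - 11*sin(s)^2 + 16*sin(s) + 84)^2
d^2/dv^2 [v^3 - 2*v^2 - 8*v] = 6*v - 4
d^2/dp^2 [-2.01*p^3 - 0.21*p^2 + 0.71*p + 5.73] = -12.06*p - 0.42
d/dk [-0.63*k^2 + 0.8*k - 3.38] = 0.8 - 1.26*k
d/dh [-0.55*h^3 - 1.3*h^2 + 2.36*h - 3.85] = -1.65*h^2 - 2.6*h + 2.36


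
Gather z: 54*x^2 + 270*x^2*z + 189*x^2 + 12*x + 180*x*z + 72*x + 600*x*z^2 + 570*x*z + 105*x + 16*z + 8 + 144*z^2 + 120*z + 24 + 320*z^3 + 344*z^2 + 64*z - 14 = 243*x^2 + 189*x + 320*z^3 + z^2*(600*x + 488) + z*(270*x^2 + 750*x + 200) + 18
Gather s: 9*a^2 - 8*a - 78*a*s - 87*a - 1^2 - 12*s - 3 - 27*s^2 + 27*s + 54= 9*a^2 - 95*a - 27*s^2 + s*(15 - 78*a) + 50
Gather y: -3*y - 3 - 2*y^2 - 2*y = -2*y^2 - 5*y - 3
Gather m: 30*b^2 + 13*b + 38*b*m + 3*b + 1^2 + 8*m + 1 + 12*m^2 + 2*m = 30*b^2 + 16*b + 12*m^2 + m*(38*b + 10) + 2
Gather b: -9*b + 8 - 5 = 3 - 9*b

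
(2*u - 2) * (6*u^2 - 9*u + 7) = 12*u^3 - 30*u^2 + 32*u - 14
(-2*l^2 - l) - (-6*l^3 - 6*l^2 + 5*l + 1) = 6*l^3 + 4*l^2 - 6*l - 1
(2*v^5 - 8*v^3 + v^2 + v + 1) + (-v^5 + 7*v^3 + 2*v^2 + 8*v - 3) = v^5 - v^3 + 3*v^2 + 9*v - 2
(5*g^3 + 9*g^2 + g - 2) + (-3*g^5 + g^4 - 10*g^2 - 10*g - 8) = -3*g^5 + g^4 + 5*g^3 - g^2 - 9*g - 10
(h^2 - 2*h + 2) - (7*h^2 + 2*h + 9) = -6*h^2 - 4*h - 7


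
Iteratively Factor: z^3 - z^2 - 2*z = (z + 1)*(z^2 - 2*z) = (z - 2)*(z + 1)*(z)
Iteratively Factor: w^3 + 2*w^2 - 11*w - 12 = (w + 1)*(w^2 + w - 12) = (w + 1)*(w + 4)*(w - 3)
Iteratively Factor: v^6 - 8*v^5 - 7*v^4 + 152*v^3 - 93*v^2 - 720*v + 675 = (v + 3)*(v^5 - 11*v^4 + 26*v^3 + 74*v^2 - 315*v + 225) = (v - 5)*(v + 3)*(v^4 - 6*v^3 - 4*v^2 + 54*v - 45) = (v - 5)*(v + 3)^2*(v^3 - 9*v^2 + 23*v - 15) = (v - 5)^2*(v + 3)^2*(v^2 - 4*v + 3) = (v - 5)^2*(v - 3)*(v + 3)^2*(v - 1)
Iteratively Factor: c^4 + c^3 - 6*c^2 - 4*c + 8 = (c - 2)*(c^3 + 3*c^2 - 4) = (c - 2)*(c - 1)*(c^2 + 4*c + 4) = (c - 2)*(c - 1)*(c + 2)*(c + 2)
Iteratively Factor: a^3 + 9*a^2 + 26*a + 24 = (a + 4)*(a^2 + 5*a + 6) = (a + 2)*(a + 4)*(a + 3)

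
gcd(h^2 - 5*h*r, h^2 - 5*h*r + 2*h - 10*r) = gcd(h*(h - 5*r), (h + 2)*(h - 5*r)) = -h + 5*r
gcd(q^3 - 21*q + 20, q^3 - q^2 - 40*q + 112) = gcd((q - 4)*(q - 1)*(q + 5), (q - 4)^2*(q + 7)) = q - 4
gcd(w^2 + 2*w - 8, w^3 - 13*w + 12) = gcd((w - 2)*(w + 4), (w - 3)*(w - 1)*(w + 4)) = w + 4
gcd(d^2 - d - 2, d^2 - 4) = d - 2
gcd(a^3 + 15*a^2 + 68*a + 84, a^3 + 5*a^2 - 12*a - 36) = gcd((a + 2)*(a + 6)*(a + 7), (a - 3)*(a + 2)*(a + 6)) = a^2 + 8*a + 12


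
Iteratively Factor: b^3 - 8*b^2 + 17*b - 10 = (b - 2)*(b^2 - 6*b + 5) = (b - 2)*(b - 1)*(b - 5)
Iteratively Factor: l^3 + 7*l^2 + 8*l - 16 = (l + 4)*(l^2 + 3*l - 4) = (l - 1)*(l + 4)*(l + 4)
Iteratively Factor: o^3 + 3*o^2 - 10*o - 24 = (o + 4)*(o^2 - o - 6) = (o - 3)*(o + 4)*(o + 2)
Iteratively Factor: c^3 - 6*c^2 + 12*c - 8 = (c - 2)*(c^2 - 4*c + 4) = (c - 2)^2*(c - 2)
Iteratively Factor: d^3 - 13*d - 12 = (d + 1)*(d^2 - d - 12) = (d + 1)*(d + 3)*(d - 4)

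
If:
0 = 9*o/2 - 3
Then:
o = 2/3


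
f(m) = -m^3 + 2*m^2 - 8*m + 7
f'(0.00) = -8.00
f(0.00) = 7.00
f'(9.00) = -215.00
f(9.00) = -632.00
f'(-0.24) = -9.13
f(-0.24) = 9.05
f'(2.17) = -13.45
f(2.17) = -11.16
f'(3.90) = -38.03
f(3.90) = -53.10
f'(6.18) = -97.86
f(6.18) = -202.08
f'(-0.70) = -12.27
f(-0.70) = 13.92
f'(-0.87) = -13.75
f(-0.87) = 16.13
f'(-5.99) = -139.60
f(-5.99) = 341.60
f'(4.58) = -52.61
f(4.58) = -83.76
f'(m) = -3*m^2 + 4*m - 8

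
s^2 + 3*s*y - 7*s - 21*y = (s - 7)*(s + 3*y)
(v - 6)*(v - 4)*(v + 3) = v^3 - 7*v^2 - 6*v + 72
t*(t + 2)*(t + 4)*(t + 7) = t^4 + 13*t^3 + 50*t^2 + 56*t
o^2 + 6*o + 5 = (o + 1)*(o + 5)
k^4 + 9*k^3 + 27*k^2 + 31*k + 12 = (k + 1)^2*(k + 3)*(k + 4)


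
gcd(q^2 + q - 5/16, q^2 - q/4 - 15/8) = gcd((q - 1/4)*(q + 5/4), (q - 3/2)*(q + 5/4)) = q + 5/4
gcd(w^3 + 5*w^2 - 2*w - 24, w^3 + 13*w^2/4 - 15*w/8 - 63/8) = w + 3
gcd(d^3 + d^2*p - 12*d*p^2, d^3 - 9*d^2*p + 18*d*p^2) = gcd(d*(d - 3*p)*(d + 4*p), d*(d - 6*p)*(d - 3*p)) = -d^2 + 3*d*p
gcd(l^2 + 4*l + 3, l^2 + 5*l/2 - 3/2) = l + 3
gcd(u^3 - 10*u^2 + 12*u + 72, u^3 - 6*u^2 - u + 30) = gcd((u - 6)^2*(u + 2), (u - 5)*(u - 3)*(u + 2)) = u + 2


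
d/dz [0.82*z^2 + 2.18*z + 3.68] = 1.64*z + 2.18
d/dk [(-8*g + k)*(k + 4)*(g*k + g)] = g*(-16*g*k - 40*g + 3*k^2 + 10*k + 4)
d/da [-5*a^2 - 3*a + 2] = -10*a - 3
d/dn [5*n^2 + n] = 10*n + 1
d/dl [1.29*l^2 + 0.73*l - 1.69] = 2.58*l + 0.73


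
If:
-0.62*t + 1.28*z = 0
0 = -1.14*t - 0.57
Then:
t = -0.50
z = -0.24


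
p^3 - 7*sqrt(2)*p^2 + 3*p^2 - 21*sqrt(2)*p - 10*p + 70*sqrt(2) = (p - 2)*(p + 5)*(p - 7*sqrt(2))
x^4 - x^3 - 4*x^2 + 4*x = x*(x - 2)*(x - 1)*(x + 2)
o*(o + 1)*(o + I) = o^3 + o^2 + I*o^2 + I*o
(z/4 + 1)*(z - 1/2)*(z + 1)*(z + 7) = z^4/4 + 23*z^3/8 + 33*z^2/4 + 17*z/8 - 7/2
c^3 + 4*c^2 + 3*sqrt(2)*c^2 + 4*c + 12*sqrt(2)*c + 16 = (c + 4)*(c + sqrt(2))*(c + 2*sqrt(2))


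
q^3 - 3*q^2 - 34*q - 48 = (q - 8)*(q + 2)*(q + 3)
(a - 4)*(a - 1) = a^2 - 5*a + 4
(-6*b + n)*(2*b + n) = -12*b^2 - 4*b*n + n^2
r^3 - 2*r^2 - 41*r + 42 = (r - 7)*(r - 1)*(r + 6)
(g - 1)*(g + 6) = g^2 + 5*g - 6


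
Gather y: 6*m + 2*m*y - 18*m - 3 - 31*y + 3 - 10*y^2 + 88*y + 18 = -12*m - 10*y^2 + y*(2*m + 57) + 18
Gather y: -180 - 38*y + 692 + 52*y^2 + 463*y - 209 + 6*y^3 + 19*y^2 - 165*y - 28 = 6*y^3 + 71*y^2 + 260*y + 275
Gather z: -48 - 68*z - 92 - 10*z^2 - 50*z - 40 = -10*z^2 - 118*z - 180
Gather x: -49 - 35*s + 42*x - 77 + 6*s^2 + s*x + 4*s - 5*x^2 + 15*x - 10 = 6*s^2 - 31*s - 5*x^2 + x*(s + 57) - 136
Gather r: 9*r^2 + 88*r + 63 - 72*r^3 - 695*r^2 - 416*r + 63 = -72*r^3 - 686*r^2 - 328*r + 126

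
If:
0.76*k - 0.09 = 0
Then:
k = 0.12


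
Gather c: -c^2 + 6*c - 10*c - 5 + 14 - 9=-c^2 - 4*c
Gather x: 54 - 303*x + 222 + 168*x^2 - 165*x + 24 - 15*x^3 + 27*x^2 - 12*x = -15*x^3 + 195*x^2 - 480*x + 300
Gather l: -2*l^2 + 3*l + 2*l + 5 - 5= -2*l^2 + 5*l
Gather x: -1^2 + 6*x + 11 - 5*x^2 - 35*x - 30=-5*x^2 - 29*x - 20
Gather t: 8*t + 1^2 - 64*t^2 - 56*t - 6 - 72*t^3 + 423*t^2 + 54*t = -72*t^3 + 359*t^2 + 6*t - 5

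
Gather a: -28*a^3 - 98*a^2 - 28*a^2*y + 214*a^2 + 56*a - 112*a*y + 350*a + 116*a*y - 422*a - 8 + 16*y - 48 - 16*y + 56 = -28*a^3 + a^2*(116 - 28*y) + a*(4*y - 16)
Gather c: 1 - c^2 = 1 - c^2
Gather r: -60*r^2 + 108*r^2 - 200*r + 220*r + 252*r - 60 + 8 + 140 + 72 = 48*r^2 + 272*r + 160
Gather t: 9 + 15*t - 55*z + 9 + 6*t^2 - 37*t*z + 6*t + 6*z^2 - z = 6*t^2 + t*(21 - 37*z) + 6*z^2 - 56*z + 18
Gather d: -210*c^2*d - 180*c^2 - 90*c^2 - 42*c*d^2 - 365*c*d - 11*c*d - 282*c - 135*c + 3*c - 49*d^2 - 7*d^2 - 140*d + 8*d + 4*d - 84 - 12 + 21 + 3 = -270*c^2 - 414*c + d^2*(-42*c - 56) + d*(-210*c^2 - 376*c - 128) - 72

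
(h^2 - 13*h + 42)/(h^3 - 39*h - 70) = (h - 6)/(h^2 + 7*h + 10)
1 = 1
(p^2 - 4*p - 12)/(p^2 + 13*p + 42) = (p^2 - 4*p - 12)/(p^2 + 13*p + 42)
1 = 1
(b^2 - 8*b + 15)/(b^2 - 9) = (b - 5)/(b + 3)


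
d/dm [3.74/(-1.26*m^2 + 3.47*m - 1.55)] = (9.4248*m - 12.9778)/(1.26*m^2 - 3.47*m + 1.55)^2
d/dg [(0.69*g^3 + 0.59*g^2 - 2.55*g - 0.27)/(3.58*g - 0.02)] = (4.9404*g^3 + 2.0708*g^2 - 0.0236000000000001*g + 1.0176)/(12.8164*g^2 - 0.1432*g + 0.0004)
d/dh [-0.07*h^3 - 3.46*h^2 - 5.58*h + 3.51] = -0.21*h^2 - 6.92*h - 5.58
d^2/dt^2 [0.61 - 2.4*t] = 0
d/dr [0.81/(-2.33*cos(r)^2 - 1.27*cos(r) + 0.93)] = -(3.7746*cos(r) + 1.0287)*sin(r)/(2.33*cos(r)^2 + 1.27*cos(r) - 0.93)^2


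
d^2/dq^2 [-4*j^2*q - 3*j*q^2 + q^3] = -6*j + 6*q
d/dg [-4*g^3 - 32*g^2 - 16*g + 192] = -12*g^2 - 64*g - 16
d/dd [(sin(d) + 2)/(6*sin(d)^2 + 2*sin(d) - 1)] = (-24*sin(d) + 3*cos(2*d) - 8)*cos(d)/(6*sin(d)^2 + 2*sin(d) - 1)^2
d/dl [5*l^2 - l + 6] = 10*l - 1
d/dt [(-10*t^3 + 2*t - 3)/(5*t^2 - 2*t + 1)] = 2*(-25*t^4 + 20*t^3 - 20*t^2 + 15*t - 2)/(25*t^4 - 20*t^3 + 14*t^2 - 4*t + 1)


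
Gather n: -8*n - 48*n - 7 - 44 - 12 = -56*n - 63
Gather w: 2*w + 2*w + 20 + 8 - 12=4*w + 16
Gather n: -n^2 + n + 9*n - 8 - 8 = -n^2 + 10*n - 16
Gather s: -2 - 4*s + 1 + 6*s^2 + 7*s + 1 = 6*s^2 + 3*s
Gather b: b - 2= b - 2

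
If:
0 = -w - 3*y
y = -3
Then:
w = 9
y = -3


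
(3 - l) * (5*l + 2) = -5*l^2 + 13*l + 6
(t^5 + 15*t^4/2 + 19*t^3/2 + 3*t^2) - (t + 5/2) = t^5 + 15*t^4/2 + 19*t^3/2 + 3*t^2 - t - 5/2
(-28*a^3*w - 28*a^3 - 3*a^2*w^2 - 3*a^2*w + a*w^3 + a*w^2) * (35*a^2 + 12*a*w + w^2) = -980*a^5*w - 980*a^5 - 441*a^4*w^2 - 441*a^4*w - 29*a^3*w^3 - 29*a^3*w^2 + 9*a^2*w^4 + 9*a^2*w^3 + a*w^5 + a*w^4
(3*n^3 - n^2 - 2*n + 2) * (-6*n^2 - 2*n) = -18*n^5 + 14*n^3 - 8*n^2 - 4*n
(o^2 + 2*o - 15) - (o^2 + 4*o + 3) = -2*o - 18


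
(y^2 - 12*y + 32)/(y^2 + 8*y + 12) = (y^2 - 12*y + 32)/(y^2 + 8*y + 12)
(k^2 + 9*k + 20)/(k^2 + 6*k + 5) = (k + 4)/(k + 1)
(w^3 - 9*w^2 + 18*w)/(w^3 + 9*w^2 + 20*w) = (w^2 - 9*w + 18)/(w^2 + 9*w + 20)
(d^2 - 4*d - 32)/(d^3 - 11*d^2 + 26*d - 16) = (d + 4)/(d^2 - 3*d + 2)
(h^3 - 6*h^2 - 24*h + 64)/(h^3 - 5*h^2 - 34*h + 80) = (h + 4)/(h + 5)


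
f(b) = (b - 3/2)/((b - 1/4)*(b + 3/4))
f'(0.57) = 10.92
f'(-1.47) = -3.92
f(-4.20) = -0.37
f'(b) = -(b - 3/2)/((b - 1/4)*(b + 3/4)^2) - (b - 3/2)/((b - 1/4)^2*(b + 3/4)) + 1/((b - 1/4)*(b + 3/4)) = 16*(-16*b^2 + 48*b + 9)/(256*b^4 + 256*b^3 - 32*b^2 - 48*b + 9)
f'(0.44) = 33.04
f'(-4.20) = -0.13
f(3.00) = 0.15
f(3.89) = 0.14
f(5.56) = 0.12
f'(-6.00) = -0.05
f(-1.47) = -2.40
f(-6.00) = -0.23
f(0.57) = -2.20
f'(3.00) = 0.01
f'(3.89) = -0.01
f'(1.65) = 0.25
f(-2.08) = -1.16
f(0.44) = -4.69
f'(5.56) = -0.01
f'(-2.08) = -1.04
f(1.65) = 0.04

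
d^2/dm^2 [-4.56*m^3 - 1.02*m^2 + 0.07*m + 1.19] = -27.36*m - 2.04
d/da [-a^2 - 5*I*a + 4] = -2*a - 5*I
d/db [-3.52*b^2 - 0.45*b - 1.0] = -7.04*b - 0.45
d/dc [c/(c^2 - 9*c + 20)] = (20 - c^2)/(c^4 - 18*c^3 + 121*c^2 - 360*c + 400)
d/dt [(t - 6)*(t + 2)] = 2*t - 4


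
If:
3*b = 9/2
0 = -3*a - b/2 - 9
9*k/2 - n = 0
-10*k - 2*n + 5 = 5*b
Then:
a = -13/4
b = 3/2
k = -5/38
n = -45/76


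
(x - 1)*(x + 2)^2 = x^3 + 3*x^2 - 4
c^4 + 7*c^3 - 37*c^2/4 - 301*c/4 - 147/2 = (c - 7/2)*(c + 3/2)*(c + 2)*(c + 7)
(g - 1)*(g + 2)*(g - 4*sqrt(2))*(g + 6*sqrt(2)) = g^4 + g^3 + 2*sqrt(2)*g^3 - 50*g^2 + 2*sqrt(2)*g^2 - 48*g - 4*sqrt(2)*g + 96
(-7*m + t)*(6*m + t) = -42*m^2 - m*t + t^2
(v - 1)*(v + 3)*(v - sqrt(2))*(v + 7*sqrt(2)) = v^4 + 2*v^3 + 6*sqrt(2)*v^3 - 17*v^2 + 12*sqrt(2)*v^2 - 28*v - 18*sqrt(2)*v + 42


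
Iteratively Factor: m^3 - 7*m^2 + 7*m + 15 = (m - 5)*(m^2 - 2*m - 3) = (m - 5)*(m + 1)*(m - 3)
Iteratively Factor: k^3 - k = (k)*(k^2 - 1) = k*(k + 1)*(k - 1)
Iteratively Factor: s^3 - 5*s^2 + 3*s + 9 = (s - 3)*(s^2 - 2*s - 3) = (s - 3)^2*(s + 1)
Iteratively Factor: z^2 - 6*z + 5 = (z - 1)*(z - 5)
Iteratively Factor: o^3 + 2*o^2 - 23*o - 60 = (o - 5)*(o^2 + 7*o + 12) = (o - 5)*(o + 4)*(o + 3)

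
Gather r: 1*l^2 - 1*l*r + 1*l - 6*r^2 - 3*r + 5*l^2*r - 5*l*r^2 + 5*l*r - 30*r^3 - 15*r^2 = l^2 + l - 30*r^3 + r^2*(-5*l - 21) + r*(5*l^2 + 4*l - 3)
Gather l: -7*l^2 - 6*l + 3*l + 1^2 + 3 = -7*l^2 - 3*l + 4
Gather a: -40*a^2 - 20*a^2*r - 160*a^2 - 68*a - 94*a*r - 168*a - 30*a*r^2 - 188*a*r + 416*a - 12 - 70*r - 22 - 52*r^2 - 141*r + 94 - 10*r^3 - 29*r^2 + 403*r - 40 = a^2*(-20*r - 200) + a*(-30*r^2 - 282*r + 180) - 10*r^3 - 81*r^2 + 192*r + 20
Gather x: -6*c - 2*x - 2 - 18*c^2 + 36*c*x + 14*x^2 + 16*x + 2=-18*c^2 - 6*c + 14*x^2 + x*(36*c + 14)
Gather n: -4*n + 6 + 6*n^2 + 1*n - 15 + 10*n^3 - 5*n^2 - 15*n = 10*n^3 + n^2 - 18*n - 9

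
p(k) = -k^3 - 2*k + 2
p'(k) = -3*k^2 - 2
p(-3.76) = 62.68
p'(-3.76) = -44.41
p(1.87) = -8.28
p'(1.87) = -12.49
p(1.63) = -5.59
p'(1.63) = -9.97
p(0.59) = 0.61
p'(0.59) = -3.04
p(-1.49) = 8.29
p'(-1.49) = -8.66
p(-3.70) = 60.05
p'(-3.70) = -43.07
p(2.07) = -11.01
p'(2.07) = -14.85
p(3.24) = -38.49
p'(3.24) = -33.49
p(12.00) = -1750.00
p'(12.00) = -434.00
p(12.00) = -1750.00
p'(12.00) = -434.00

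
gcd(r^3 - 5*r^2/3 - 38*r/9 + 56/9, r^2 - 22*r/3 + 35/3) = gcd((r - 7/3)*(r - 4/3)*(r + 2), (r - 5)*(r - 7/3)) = r - 7/3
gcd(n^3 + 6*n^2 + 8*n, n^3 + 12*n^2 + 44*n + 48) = n^2 + 6*n + 8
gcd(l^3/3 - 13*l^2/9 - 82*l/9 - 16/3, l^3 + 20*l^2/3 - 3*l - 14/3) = l + 2/3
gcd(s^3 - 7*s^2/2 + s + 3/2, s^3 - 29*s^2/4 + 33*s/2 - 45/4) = s - 3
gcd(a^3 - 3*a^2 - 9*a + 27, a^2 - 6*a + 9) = a^2 - 6*a + 9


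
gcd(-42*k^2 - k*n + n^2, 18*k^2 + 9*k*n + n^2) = 6*k + n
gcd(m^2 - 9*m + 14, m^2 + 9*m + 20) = 1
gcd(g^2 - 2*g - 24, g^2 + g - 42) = g - 6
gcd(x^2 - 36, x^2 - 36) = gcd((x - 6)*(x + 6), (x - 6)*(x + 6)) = x^2 - 36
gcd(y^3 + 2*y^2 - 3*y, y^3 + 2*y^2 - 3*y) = y^3 + 2*y^2 - 3*y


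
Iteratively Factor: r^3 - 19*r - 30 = (r - 5)*(r^2 + 5*r + 6) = (r - 5)*(r + 2)*(r + 3)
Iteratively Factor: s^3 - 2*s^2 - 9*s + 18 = (s - 3)*(s^2 + s - 6) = (s - 3)*(s + 3)*(s - 2)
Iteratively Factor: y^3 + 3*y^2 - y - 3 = (y + 1)*(y^2 + 2*y - 3) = (y - 1)*(y + 1)*(y + 3)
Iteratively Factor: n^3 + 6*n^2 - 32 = (n + 4)*(n^2 + 2*n - 8) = (n - 2)*(n + 4)*(n + 4)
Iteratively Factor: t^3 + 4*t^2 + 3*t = (t)*(t^2 + 4*t + 3) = t*(t + 1)*(t + 3)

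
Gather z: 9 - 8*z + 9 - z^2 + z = -z^2 - 7*z + 18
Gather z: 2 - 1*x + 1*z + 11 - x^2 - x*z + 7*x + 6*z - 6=-x^2 + 6*x + z*(7 - x) + 7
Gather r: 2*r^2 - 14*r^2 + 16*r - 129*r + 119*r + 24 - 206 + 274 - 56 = -12*r^2 + 6*r + 36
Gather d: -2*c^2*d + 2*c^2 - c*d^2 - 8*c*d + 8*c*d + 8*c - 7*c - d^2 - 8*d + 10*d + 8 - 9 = 2*c^2 + c + d^2*(-c - 1) + d*(2 - 2*c^2) - 1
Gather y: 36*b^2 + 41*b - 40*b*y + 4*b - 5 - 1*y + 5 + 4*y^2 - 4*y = 36*b^2 + 45*b + 4*y^2 + y*(-40*b - 5)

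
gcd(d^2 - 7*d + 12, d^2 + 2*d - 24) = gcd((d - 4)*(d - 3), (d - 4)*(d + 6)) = d - 4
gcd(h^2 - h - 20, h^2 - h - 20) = h^2 - h - 20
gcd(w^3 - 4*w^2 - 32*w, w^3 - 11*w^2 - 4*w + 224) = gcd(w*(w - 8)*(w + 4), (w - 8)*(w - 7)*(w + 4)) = w^2 - 4*w - 32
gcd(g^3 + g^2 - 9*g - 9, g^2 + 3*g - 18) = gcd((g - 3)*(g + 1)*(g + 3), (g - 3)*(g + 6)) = g - 3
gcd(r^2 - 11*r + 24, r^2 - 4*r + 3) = r - 3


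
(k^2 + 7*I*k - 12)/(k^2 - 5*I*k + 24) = (k + 4*I)/(k - 8*I)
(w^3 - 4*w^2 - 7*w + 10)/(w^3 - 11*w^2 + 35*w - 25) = (w + 2)/(w - 5)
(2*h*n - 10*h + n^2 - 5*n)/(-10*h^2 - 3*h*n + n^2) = (5 - n)/(5*h - n)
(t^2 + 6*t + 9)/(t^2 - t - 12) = (t + 3)/(t - 4)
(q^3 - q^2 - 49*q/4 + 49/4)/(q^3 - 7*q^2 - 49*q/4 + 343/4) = (q - 1)/(q - 7)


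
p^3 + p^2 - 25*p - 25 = (p - 5)*(p + 1)*(p + 5)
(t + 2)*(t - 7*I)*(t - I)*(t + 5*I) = t^4 + 2*t^3 - 3*I*t^3 + 33*t^2 - 6*I*t^2 + 66*t - 35*I*t - 70*I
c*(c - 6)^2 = c^3 - 12*c^2 + 36*c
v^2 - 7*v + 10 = (v - 5)*(v - 2)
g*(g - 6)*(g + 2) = g^3 - 4*g^2 - 12*g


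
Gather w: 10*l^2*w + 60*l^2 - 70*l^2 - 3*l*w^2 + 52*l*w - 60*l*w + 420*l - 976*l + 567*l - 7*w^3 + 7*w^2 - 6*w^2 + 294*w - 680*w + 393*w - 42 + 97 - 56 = -10*l^2 + 11*l - 7*w^3 + w^2*(1 - 3*l) + w*(10*l^2 - 8*l + 7) - 1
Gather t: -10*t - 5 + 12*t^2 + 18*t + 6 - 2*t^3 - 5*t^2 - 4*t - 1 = -2*t^3 + 7*t^2 + 4*t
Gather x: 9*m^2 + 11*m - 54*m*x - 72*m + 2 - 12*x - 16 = 9*m^2 - 61*m + x*(-54*m - 12) - 14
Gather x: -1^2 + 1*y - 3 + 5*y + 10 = 6*y + 6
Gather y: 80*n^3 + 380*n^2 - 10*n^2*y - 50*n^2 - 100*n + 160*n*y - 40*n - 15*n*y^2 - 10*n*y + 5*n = 80*n^3 + 330*n^2 - 15*n*y^2 - 135*n + y*(-10*n^2 + 150*n)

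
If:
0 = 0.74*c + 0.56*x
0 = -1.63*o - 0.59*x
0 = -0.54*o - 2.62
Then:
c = -10.14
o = -4.85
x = 13.40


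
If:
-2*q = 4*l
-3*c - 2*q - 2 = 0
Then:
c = -2*q/3 - 2/3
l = -q/2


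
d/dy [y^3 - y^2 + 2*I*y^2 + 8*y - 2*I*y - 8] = 3*y^2 + y*(-2 + 4*I) + 8 - 2*I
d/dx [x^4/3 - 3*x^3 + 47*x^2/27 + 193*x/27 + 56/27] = 4*x^3/3 - 9*x^2 + 94*x/27 + 193/27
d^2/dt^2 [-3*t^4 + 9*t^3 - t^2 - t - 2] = -36*t^2 + 54*t - 2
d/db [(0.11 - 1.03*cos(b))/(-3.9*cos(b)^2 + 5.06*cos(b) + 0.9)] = (4.017*cos(b)^2 - 0.858*cos(b) + 1.4836)*sin(b)/(15.21*cos(b)^4 - 39.468*cos(b)^3 + 18.5836*cos(b)^2 + 9.108*cos(b) + 0.81)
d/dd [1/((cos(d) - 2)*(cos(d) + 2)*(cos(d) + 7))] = (-3*sin(d)^2 + 14*cos(d) - 1)*sin(d)/((cos(d) - 2)^2*(cos(d) + 2)^2*(cos(d) + 7)^2)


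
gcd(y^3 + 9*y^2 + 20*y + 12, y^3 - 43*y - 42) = y^2 + 7*y + 6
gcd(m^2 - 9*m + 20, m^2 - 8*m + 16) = m - 4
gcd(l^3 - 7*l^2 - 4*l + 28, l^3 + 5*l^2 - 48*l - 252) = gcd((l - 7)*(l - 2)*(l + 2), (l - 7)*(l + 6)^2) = l - 7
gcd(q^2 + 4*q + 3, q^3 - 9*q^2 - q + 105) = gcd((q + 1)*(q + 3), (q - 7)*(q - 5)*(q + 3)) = q + 3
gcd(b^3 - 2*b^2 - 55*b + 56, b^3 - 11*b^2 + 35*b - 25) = b - 1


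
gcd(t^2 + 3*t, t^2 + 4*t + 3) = t + 3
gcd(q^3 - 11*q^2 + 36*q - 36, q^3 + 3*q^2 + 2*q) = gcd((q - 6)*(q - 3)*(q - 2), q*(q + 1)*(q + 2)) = 1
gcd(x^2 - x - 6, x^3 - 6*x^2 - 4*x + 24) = x + 2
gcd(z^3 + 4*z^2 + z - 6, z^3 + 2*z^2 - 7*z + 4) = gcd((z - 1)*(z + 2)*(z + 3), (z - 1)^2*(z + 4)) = z - 1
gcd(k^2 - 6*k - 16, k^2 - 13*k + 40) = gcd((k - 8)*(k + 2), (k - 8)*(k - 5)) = k - 8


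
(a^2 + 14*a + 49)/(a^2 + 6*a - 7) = (a + 7)/(a - 1)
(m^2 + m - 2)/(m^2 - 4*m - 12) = (m - 1)/(m - 6)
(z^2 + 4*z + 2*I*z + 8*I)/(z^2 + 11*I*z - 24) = (z^2 + 2*z*(2 + I) + 8*I)/(z^2 + 11*I*z - 24)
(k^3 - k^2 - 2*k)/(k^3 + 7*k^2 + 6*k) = (k - 2)/(k + 6)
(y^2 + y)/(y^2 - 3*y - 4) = y/(y - 4)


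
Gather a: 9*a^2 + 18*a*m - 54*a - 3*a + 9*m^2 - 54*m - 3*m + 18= 9*a^2 + a*(18*m - 57) + 9*m^2 - 57*m + 18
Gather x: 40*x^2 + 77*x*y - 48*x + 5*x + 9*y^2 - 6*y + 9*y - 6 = 40*x^2 + x*(77*y - 43) + 9*y^2 + 3*y - 6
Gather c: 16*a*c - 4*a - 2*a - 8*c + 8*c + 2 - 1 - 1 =16*a*c - 6*a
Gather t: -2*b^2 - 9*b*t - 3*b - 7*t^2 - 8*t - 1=-2*b^2 - 3*b - 7*t^2 + t*(-9*b - 8) - 1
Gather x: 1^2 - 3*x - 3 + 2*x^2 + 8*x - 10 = 2*x^2 + 5*x - 12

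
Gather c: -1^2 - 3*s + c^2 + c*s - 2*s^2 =c^2 + c*s - 2*s^2 - 3*s - 1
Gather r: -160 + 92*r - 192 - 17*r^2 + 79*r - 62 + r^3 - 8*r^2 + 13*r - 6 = r^3 - 25*r^2 + 184*r - 420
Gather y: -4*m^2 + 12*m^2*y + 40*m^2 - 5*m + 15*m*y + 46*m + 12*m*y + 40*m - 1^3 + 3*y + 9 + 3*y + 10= 36*m^2 + 81*m + y*(12*m^2 + 27*m + 6) + 18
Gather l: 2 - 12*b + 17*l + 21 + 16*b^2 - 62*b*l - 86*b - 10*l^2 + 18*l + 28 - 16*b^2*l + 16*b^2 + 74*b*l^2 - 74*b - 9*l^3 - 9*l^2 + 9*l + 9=32*b^2 - 172*b - 9*l^3 + l^2*(74*b - 19) + l*(-16*b^2 - 62*b + 44) + 60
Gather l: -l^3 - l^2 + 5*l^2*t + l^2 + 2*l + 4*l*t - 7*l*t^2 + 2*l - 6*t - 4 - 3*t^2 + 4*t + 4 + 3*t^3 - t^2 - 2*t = -l^3 + 5*l^2*t + l*(-7*t^2 + 4*t + 4) + 3*t^3 - 4*t^2 - 4*t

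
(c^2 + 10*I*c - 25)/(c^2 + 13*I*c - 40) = (c + 5*I)/(c + 8*I)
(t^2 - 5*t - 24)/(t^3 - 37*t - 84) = (t - 8)/(t^2 - 3*t - 28)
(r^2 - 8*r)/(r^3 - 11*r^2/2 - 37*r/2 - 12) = 2*r/(2*r^2 + 5*r + 3)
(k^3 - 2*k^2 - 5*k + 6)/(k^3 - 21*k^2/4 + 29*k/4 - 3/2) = 4*(k^2 + k - 2)/(4*k^2 - 9*k + 2)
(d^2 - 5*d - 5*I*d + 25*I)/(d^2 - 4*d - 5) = (d - 5*I)/(d + 1)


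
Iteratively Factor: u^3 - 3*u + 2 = (u + 2)*(u^2 - 2*u + 1) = (u - 1)*(u + 2)*(u - 1)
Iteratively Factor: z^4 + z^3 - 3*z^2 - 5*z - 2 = (z + 1)*(z^3 - 3*z - 2) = (z + 1)^2*(z^2 - z - 2) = (z + 1)^3*(z - 2)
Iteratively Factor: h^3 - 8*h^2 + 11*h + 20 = (h + 1)*(h^2 - 9*h + 20) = (h - 4)*(h + 1)*(h - 5)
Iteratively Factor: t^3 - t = (t + 1)*(t^2 - t) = t*(t + 1)*(t - 1)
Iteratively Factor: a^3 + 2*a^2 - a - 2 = (a - 1)*(a^2 + 3*a + 2) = (a - 1)*(a + 2)*(a + 1)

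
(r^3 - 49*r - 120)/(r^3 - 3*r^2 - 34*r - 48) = (r + 5)/(r + 2)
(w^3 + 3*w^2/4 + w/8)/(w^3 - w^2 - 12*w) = (w^2 + 3*w/4 + 1/8)/(w^2 - w - 12)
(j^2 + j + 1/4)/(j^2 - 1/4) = (2*j + 1)/(2*j - 1)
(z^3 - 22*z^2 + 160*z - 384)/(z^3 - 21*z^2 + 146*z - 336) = (z - 8)/(z - 7)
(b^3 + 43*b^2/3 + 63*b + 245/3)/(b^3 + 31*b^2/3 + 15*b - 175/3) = (3*b + 7)/(3*b - 5)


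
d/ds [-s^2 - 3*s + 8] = -2*s - 3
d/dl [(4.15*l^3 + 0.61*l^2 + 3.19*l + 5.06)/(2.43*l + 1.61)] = (20.169*l^3 + 21.5268*l^2 + 1.9642*l - 7.1599)/(5.9049*l^2 + 7.8246*l + 2.5921)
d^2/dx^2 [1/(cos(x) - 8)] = (sin(x)^2 - 8*cos(x) + 1)/(cos(x) - 8)^3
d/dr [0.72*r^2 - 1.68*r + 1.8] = 1.44*r - 1.68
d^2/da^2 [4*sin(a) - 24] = -4*sin(a)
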